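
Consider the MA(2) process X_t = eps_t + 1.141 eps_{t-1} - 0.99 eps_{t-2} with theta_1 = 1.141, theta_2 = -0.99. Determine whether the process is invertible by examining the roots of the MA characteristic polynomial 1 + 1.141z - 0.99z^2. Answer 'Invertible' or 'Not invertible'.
\text{Not invertible}

The MA(q) characteristic polynomial is P(z) = 1 + 1.141z - 0.99z^2.
Invertibility requires all roots to lie outside the unit circle, i.e. |z| > 1 for every root.
Set 1 + (1.141) z + (-0.99) z^2 = 0, i.e. a z^2 + b z + c = 0 with a = -0.99, b = 1.141, c = 1.
Discriminant D = b^2 - 4ac = (1.141)^2 - 4*(-0.99)*1 = 1.301881 - (-3.96) = 5.261881.
D >= 0, so the roots are real: z = (-b +/- sqrt(D)) / (2a) = (-1.141 +/- 2.293879) / (-1.98).
  z_1 = (-1.141 + 2.293879) / (-1.98) = -0.5823,   |z_1| = 0.5823.
  z_2 = (-1.141 - 2.293879) / (-1.98) = 1.7348,   |z_2| = 1.7348.
Moduli of all roots: 0.5823, 1.7348.
All moduli strictly greater than 1? No.
Verdict: Not invertible.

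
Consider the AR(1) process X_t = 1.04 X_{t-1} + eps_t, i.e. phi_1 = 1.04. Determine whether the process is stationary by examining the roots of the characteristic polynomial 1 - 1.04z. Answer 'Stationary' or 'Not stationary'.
\text{Not stationary}

The AR(p) characteristic polynomial is P(z) = 1 - 1.04z.
Stationarity requires all roots to lie outside the unit circle, i.e. |z| > 1 for every root.
This is linear in z: 1 + (-1.04) z = 0  =>  z = -1/(-1.04) = 0.961538,  |z| = 0.961538.
Moduli of all roots: 0.9615.
All moduli strictly greater than 1? No.
Verdict: Not stationary.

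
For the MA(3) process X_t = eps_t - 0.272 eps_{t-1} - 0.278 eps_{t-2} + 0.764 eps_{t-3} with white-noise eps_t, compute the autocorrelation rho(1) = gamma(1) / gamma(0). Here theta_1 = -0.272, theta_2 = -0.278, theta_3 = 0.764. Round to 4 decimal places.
\rho(1) = -0.2356

For an MA(q) process with theta_0 = 1, the autocovariance is
  gamma(k) = sigma^2 * sum_{i=0..q-k} theta_i * theta_{i+k},
and rho(k) = gamma(k) / gamma(0). Sigma^2 cancels.
  numerator   = (1)*(-0.272) + (-0.272)*(-0.278) + (-0.278)*(0.764) = -0.408776.
  denominator = (1)^2 + (-0.272)^2 + (-0.278)^2 + (0.764)^2 = 1.734964.
  rho(1) = -0.408776 / 1.734964 = -0.2356.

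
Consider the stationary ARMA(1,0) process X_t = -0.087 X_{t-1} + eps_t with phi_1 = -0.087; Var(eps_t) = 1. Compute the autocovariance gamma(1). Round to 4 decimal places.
\gamma(1) = -0.0877

Multiply the model equation by X_{t-k} and take expectations. With theta_0 = psi_0 = 1 and psi_j the MA(infinity) weights, this gives
  gamma(k) - sum_i phi_i gamma(k-i) = c_k,
  c_k = sigma^2 * sum_{j=k..q} theta_j psi_{j-k}   (c_k = 0 for k > q),
using gamma(-m) = gamma(m).
Pure AR (q = 0): c_0 = sigma^2 = 1, c_k = 0 for k >= 1.
Equations for k = 0 and k = 1 (AR order 1):
  gamma(0) = phi_1 gamma(1) + c_0
  gamma(1) = phi_1 gamma(0) + c_1
Substituting the second into the first: gamma(0) (1 - phi_1^2) = c_0 + phi_1 c_1, so
  gamma(0) = c_0 / (1 - phi_1^2) = 1 / (1 - (-0.087)^2) = 1 / 0.992431 = 1.007627.
  gamma(1) = phi_1 gamma(0) = (-0.087)(1.007627) = -0.087664.
Therefore gamma(1) = -0.0877 (to 4 decimal places).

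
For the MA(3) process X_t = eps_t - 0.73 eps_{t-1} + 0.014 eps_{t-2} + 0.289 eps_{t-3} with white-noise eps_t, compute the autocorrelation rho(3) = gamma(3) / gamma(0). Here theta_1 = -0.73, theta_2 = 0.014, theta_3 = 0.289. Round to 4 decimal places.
\rho(3) = 0.1788

For an MA(q) process with theta_0 = 1, the autocovariance is
  gamma(k) = sigma^2 * sum_{i=0..q-k} theta_i * theta_{i+k},
and rho(k) = gamma(k) / gamma(0). Sigma^2 cancels.
  numerator   = (1)*(0.289) = 0.289.
  denominator = (1)^2 + (-0.73)^2 + (0.014)^2 + (0.289)^2 = 1.616617.
  rho(3) = 0.289 / 1.616617 = 0.1788.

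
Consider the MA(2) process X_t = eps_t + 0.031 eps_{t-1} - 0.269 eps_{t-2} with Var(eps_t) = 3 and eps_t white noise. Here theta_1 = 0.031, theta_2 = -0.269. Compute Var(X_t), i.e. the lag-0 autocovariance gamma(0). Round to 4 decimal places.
\gamma(0) = 3.2200

For an MA(q) process X_t = eps_t + sum_i theta_i eps_{t-i} with
Var(eps_t) = sigma^2, the variance is
  gamma(0) = sigma^2 * (1 + sum_i theta_i^2).
  sum_i theta_i^2 = (0.031)^2 + (-0.269)^2 = 0.000961 + 0.072361 = 0.073322.
  gamma(0) = 3 * (1 + 0.073322) = 3 * 1.073322 = 3.219966, which rounds to 3.2200.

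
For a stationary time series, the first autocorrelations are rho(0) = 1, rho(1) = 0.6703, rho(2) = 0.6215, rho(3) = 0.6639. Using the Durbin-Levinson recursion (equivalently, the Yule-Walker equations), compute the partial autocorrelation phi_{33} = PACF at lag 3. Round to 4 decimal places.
\phi_{33} = 0.3381

The PACF at lag k is phi_{kk}, the last component of the solution
to the Yule-Walker system G_k phi = r_k where
  (G_k)_{ij} = rho(|i - j|), (r_k)_i = rho(i), i,j = 1..k.
Equivalently, Durbin-Levinson gives phi_{kk} iteratively:
  phi_{11} = rho(1)
  phi_{kk} = [rho(k) - sum_{j=1..k-1} phi_{k-1,j} rho(k-j)]
            / [1 - sum_{j=1..k-1} phi_{k-1,j} rho(j)],
  phi_{k,j} = phi_{k-1,j} - phi_{kk} phi_{k-1,k-j},  j = 1..k-1.
Step k = 1:
  phi_11 = rho(1) = 0.6703.
Step k = 2:
  phi_22 = [rho(2) - phi_11 rho(1)] / [1 - phi_11 rho(1)] = [0.6215 - (0.6703)(0.6703)] / [1 - (0.6703)(0.6703)]
         = 0.17219791 / 0.55069791 = 0.31269.
  Update: phi_21 = phi_11 - phi_22 phi_11 = 0.6703 - (0.31269)(0.6703) = 0.460704.
Step k = 3:
  phi_33 = [rho(3) - phi_21 rho(2) - phi_22 rho(1)] / [1 - phi_21 rho(1) - phi_22 rho(2)]
    numerator   = 0.6639 - (0.460704)(0.6215) - (0.31269)(0.6703) = 0.16797634
    denominator = 1 - (0.460704)(0.6703) - (0.31269)(0.6215) = 0.49685329
  phi_33 = 0.16797634 / 0.49685329 = 0.3381.
Therefore phi_{33} = 0.3381.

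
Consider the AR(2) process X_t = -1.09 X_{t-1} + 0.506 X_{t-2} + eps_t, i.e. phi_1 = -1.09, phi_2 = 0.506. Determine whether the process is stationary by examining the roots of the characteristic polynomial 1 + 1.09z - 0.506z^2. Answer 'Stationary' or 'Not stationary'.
\text{Not stationary}

The AR(p) characteristic polynomial is P(z) = 1 + 1.09z - 0.506z^2.
Stationarity requires all roots to lie outside the unit circle, i.e. |z| > 1 for every root.
Set 1 + (1.09) z + (-0.506) z^2 = 0, i.e. a z^2 + b z + c = 0 with a = -0.506, b = 1.09, c = 1.
Discriminant D = b^2 - 4ac = (1.09)^2 - 4*(-0.506)*1 = 1.1881 - (-2.024) = 3.2121.
D >= 0, so the roots are real: z = (-b +/- sqrt(D)) / (2a) = (-1.09 +/- 1.792233) / (-1.012).
  z_1 = (-1.09 + 1.792233) / (-1.012) = -0.6939,   |z_1| = 0.6939.
  z_2 = (-1.09 - 1.792233) / (-1.012) = 2.8481,   |z_2| = 2.8481.
Moduli of all roots: 0.6939, 2.8481.
All moduli strictly greater than 1? No.
Verdict: Not stationary.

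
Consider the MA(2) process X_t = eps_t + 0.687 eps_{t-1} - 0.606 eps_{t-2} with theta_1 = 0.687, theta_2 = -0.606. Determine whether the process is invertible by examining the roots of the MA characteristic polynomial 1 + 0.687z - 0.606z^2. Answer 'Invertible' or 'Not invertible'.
\text{Not invertible}

The MA(q) characteristic polynomial is P(z) = 1 + 0.687z - 0.606z^2.
Invertibility requires all roots to lie outside the unit circle, i.e. |z| > 1 for every root.
Set 1 + (0.687) z + (-0.606) z^2 = 0, i.e. a z^2 + b z + c = 0 with a = -0.606, b = 0.687, c = 1.
Discriminant D = b^2 - 4ac = (0.687)^2 - 4*(-0.606)*1 = 0.471969 - (-2.424) = 2.895969.
D >= 0, so the roots are real: z = (-b +/- sqrt(D)) / (2a) = (-0.687 +/- 1.701755) / (-1.212).
  z_1 = (-0.687 + 1.701755) / (-1.212) = -0.8373,   |z_1| = 0.8373.
  z_2 = (-0.687 - 1.701755) / (-1.212) = 1.9709,   |z_2| = 1.9709.
Moduli of all roots: 0.8373, 1.9709.
All moduli strictly greater than 1? No.
Verdict: Not invertible.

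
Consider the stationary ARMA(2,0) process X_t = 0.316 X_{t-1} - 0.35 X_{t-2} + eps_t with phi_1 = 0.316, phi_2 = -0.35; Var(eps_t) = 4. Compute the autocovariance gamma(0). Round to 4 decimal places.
\gamma(0) = 4.8226

Multiply the model equation by X_{t-k} and take expectations. With theta_0 = psi_0 = 1 and psi_j the MA(infinity) weights, this gives
  gamma(k) - sum_i phi_i gamma(k-i) = c_k,
  c_k = sigma^2 * sum_{j=k..q} theta_j psi_{j-k}   (c_k = 0 for k > q),
using gamma(-m) = gamma(m).
Pure AR (q = 0): c_0 = sigma^2 = 4, c_k = 0 for k >= 1.
Equations for k = 0, 1, 2 (AR order 2, c_2 = 0):
  (E0) gamma(0) = phi_1 gamma(1) + phi_2 gamma(2) + c_0
  (E1) gamma(1) = phi_1 gamma(0) + phi_2 gamma(1) + c_1
  (E2) gamma(2) = phi_1 gamma(1) + phi_2 gamma(0)
From (E1): gamma(1) = A gamma(0) + B with
  A = phi_1 / (1 - phi_2) = 0.316 / 1.35 = 0.234074,   B = c_1 / (1 - phi_2) = 0 / 1.35 = 0.
Insert (E2) into (E0): gamma(0) (1 - phi_2^2) = phi_1 (1 + phi_2) gamma(1) + c_0.
  phi_1 (1 + phi_2) = (0.316)(0.65) = 0.2054,   1 - phi_2^2 = 0.8775.
Replace gamma(1) by A gamma(0) + B and collect gamma(0):
  gamma(0) [0.8775 - (0.2054)(0.234074)] = c_0 = 4
  gamma(0) * 0.829421 = 4
  gamma(0) = 4 / 0.829421 = 4.82264.
Therefore gamma(0) = 4.8226 (to 4 decimal places).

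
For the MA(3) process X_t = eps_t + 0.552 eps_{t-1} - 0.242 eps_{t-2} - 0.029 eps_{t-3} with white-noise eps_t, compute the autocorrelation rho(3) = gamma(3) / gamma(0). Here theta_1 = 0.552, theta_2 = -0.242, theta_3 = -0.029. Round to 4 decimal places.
\rho(3) = -0.0213

For an MA(q) process with theta_0 = 1, the autocovariance is
  gamma(k) = sigma^2 * sum_{i=0..q-k} theta_i * theta_{i+k},
and rho(k) = gamma(k) / gamma(0). Sigma^2 cancels.
  numerator   = (1)*(-0.029) = -0.029.
  denominator = (1)^2 + (0.552)^2 + (-0.242)^2 + (-0.029)^2 = 1.364109.
  rho(3) = -0.029 / 1.364109 = -0.0213.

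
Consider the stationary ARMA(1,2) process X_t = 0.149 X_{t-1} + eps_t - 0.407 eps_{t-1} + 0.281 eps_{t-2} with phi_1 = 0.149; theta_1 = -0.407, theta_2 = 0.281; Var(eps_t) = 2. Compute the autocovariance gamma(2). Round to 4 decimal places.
\gamma(2) = 0.4691

Multiply the model equation by X_{t-k} and take expectations. With theta_0 = psi_0 = 1 and psi_j the MA(infinity) weights, this gives
  gamma(k) - sum_i phi_i gamma(k-i) = c_k,
  c_k = sigma^2 * sum_{j=k..q} theta_j psi_{j-k}   (c_k = 0 for k > q),
using gamma(-m) = gamma(m).
psi-weights needed (psi_j = theta_j + sum_i phi_i psi_{j-i}):
  psi_1 = theta_1 + phi_1 = -0.407 + (0.149) = -0.258
  psi_2 = theta_2 + phi_1 psi_1 = 0.281 + (0.149)(-0.258) = 0.242558
Right-hand sides:
  c_0 = sigma^2 (1 + theta_1 psi_1 + theta_2 psi_2) = 2 * (1 + (-0.407)(-0.258) + (0.281)(0.242558)) = 2 * 1.173165 = 2.34633
  c_1 = sigma^2 (theta_1 + theta_2 psi_1) = 2 * (-0.407 + (0.281)(-0.258)) = -0.958996
  c_2 = sigma^2 theta_2 = 2 * (0.281) = 0.562
Equations for k = 0 and k = 1 (AR order 1):
  gamma(0) = phi_1 gamma(1) + c_0
  gamma(1) = phi_1 gamma(0) + c_1
Substituting the second into the first: gamma(0) (1 - phi_1^2) = c_0 + phi_1 c_1, so
  gamma(0) = (c_0 + phi_1 c_1) / (1 - phi_1^2) = (2.34633 + (0.149)(-0.958996)) / (1 - (0.149)^2) = 2.203439 / 0.977799 = 2.253468.
  gamma(1) = phi_1 gamma(0) + c_1 = (0.149)(2.253468) + (-0.958996) = -0.623229.
For k = 2: gamma(2) = phi_1 gamma(1) + c_2
  = (0.149)(-0.623229) + (0.562) = 0.469139.
Therefore gamma(2) = 0.4691 (to 4 decimal places).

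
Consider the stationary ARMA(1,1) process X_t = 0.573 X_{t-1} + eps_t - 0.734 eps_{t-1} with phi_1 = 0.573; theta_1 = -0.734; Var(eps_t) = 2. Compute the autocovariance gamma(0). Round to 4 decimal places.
\gamma(0) = 2.0772

Multiply the model equation by X_{t-k} and take expectations. With theta_0 = psi_0 = 1 and psi_j the MA(infinity) weights, this gives
  gamma(k) - sum_i phi_i gamma(k-i) = c_k,
  c_k = sigma^2 * sum_{j=k..q} theta_j psi_{j-k}   (c_k = 0 for k > q),
using gamma(-m) = gamma(m).
psi-weights needed (psi_j = theta_j + sum_i phi_i psi_{j-i}):
  psi_1 = theta_1 + phi_1 = -0.734 + (0.573) = -0.161
Right-hand sides:
  c_0 = sigma^2 (1 + theta_1 psi_1) = 2 * (1 + (-0.734)(-0.161)) = 2 * 1.118174 = 2.236348
  c_1 = sigma^2 theta_1 = 2 * (-0.734) = -1.468
  c_2 = 0
Equations for k = 0 and k = 1 (AR order 1):
  gamma(0) = phi_1 gamma(1) + c_0
  gamma(1) = phi_1 gamma(0) + c_1
Substituting the second into the first: gamma(0) (1 - phi_1^2) = c_0 + phi_1 c_1, so
  gamma(0) = (c_0 + phi_1 c_1) / (1 - phi_1^2) = (2.236348 + (0.573)(-1.468)) / (1 - (0.573)^2) = 1.395184 / 0.671671 = 2.077184.
Therefore gamma(0) = 2.0772 (to 4 decimal places).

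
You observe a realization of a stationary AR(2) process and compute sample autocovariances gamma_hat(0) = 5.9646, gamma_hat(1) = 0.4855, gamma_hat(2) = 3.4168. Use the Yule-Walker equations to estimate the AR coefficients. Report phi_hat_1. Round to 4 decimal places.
\hat\phi_{1} = 0.0350

The Yule-Walker equations for an AR(p) process read, in matrix form,
  Gamma_p phi = r_p,   with   (Gamma_p)_{ij} = gamma(|i - j|),
                       (r_p)_i = gamma(i),   i,j = 1..p.
Substitute the sample gammas (Toeplitz matrix and right-hand side of size 2):
  Gamma_p = [[5.9646, 0.4855], [0.4855, 5.9646]]
  r_p     = [0.4855, 3.4168]
Written out:
  5.9646 phi_1 + 0.4855 phi_2 = 0.4855
  0.4855 phi_1 + 5.9646 phi_2 = 3.4168
Solve by Cramer's rule:
  det = gamma(0)^2 - gamma(1)^2 = (5.9646)^2 - (0.4855)^2 = 35.57645316 - 0.23571025 = 35.34074291
  phi_hat_1 = [gamma(1) gamma(0) - gamma(1) gamma(2)] / det = [(0.4855)(5.9646) - (0.4855)(3.4168)] / 35.34074291 = 1.2369569 / 35.34074291 = 0.035
  phi_hat_2 = [gamma(0) gamma(2) - gamma(1)^2] / det = [(5.9646)(3.4168) - (0.4855)^2] / 35.34074291 = 20.14413503 / 35.34074291 = 0.57
So phi_hat = [0.0350, 0.5700].
Therefore phi_hat_1 = 0.0350.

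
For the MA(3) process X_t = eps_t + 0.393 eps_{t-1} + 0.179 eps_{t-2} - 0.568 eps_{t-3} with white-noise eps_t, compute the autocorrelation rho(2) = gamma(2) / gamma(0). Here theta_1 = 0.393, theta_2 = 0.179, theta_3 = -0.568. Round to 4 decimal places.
\rho(2) = -0.0293

For an MA(q) process with theta_0 = 1, the autocovariance is
  gamma(k) = sigma^2 * sum_{i=0..q-k} theta_i * theta_{i+k},
and rho(k) = gamma(k) / gamma(0). Sigma^2 cancels.
  numerator   = (1)*(0.179) + (0.393)*(-0.568) = -0.044224.
  denominator = (1)^2 + (0.393)^2 + (0.179)^2 + (-0.568)^2 = 1.509114.
  rho(2) = -0.044224 / 1.509114 = -0.0293.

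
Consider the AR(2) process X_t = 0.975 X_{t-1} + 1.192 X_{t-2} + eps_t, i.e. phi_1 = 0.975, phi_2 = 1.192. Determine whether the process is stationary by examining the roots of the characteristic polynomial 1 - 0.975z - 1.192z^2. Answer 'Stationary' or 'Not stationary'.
\text{Not stationary}

The AR(p) characteristic polynomial is P(z) = 1 - 0.975z - 1.192z^2.
Stationarity requires all roots to lie outside the unit circle, i.e. |z| > 1 for every root.
Set 1 + (-0.975) z + (-1.192) z^2 = 0, i.e. a z^2 + b z + c = 0 with a = -1.192, b = -0.975, c = 1.
Discriminant D = b^2 - 4ac = (-0.975)^2 - 4*(-1.192)*1 = 0.950625 - (-4.768) = 5.718625.
D >= 0, so the roots are real: z = (-b +/- sqrt(D)) / (2a) = (0.975 +/- 2.391365) / (-2.384).
  z_1 = (0.975 + 2.391365) / (-2.384) = -1.4121,   |z_1| = 1.4121.
  z_2 = (0.975 - 2.391365) / (-2.384) = 0.5941,   |z_2| = 0.5941.
Moduli of all roots: 1.4121, 0.5941.
All moduli strictly greater than 1? No.
Verdict: Not stationary.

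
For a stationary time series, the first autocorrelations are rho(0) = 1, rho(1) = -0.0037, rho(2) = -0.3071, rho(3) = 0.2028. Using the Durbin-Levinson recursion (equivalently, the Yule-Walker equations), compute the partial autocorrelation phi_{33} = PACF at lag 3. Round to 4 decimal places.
\phi_{33} = 0.2210

The PACF at lag k is phi_{kk}, the last component of the solution
to the Yule-Walker system G_k phi = r_k where
  (G_k)_{ij} = rho(|i - j|), (r_k)_i = rho(i), i,j = 1..k.
Equivalently, Durbin-Levinson gives phi_{kk} iteratively:
  phi_{11} = rho(1)
  phi_{kk} = [rho(k) - sum_{j=1..k-1} phi_{k-1,j} rho(k-j)]
            / [1 - sum_{j=1..k-1} phi_{k-1,j} rho(j)],
  phi_{k,j} = phi_{k-1,j} - phi_{kk} phi_{k-1,k-j},  j = 1..k-1.
Step k = 1:
  phi_11 = rho(1) = -0.0037.
Step k = 2:
  phi_22 = [rho(2) - phi_11 rho(1)] / [1 - phi_11 rho(1)] = [-0.3071 - (-0.0037)(-0.0037)] / [1 - (-0.0037)(-0.0037)]
         = -0.30711369 / 0.99998631 = -0.307118.
  Update: phi_21 = phi_11 - phi_22 phi_11 = -0.0037 - (-0.307118)(-0.0037) = -0.004836.
Step k = 3:
  phi_33 = [rho(3) - phi_21 rho(2) - phi_22 rho(1)] / [1 - phi_21 rho(1) - phi_22 rho(2)]
    numerator   = 0.2028 - (-0.004836)(-0.3071) - (-0.307118)(-0.0037) = 0.20017842
    denominator = 1 - (-0.004836)(-0.0037) - (-0.307118)(-0.3071) = 0.9056662
  phi_33 = 0.20017842 / 0.9056662 = 0.221.
Therefore phi_{33} = 0.2210.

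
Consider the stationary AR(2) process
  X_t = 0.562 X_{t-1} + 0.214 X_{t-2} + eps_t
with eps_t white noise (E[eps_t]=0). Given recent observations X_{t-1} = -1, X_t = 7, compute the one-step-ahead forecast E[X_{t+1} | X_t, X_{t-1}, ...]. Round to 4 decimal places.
E[X_{t+1} \mid \mathcal F_t] = 3.7200

For an AR(p) model X_t = c + sum_i phi_i X_{t-i} + eps_t, the
one-step-ahead conditional mean is
  E[X_{t+1} | X_t, ...] = c + sum_i phi_i X_{t+1-i}.
Substitute known values:
  E[X_{t+1} | ...] = (0.562) * (7) + (0.214) * (-1)
                   = 3.7200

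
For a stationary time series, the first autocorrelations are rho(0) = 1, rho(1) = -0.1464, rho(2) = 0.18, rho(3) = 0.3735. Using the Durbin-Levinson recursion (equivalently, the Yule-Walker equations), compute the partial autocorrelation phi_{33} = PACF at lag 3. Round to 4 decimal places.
\phi_{33} = 0.4400

The PACF at lag k is phi_{kk}, the last component of the solution
to the Yule-Walker system G_k phi = r_k where
  (G_k)_{ij} = rho(|i - j|), (r_k)_i = rho(i), i,j = 1..k.
Equivalently, Durbin-Levinson gives phi_{kk} iteratively:
  phi_{11} = rho(1)
  phi_{kk} = [rho(k) - sum_{j=1..k-1} phi_{k-1,j} rho(k-j)]
            / [1 - sum_{j=1..k-1} phi_{k-1,j} rho(j)],
  phi_{k,j} = phi_{k-1,j} - phi_{kk} phi_{k-1,k-j},  j = 1..k-1.
Step k = 1:
  phi_11 = rho(1) = -0.1464.
Step k = 2:
  phi_22 = [rho(2) - phi_11 rho(1)] / [1 - phi_11 rho(1)] = [0.18 - (-0.1464)(-0.1464)] / [1 - (-0.1464)(-0.1464)]
         = 0.15856704 / 0.97856704 = 0.16204.
  Update: phi_21 = phi_11 - phi_22 phi_11 = -0.1464 - (0.16204)(-0.1464) = -0.122677.
Step k = 3:
  phi_33 = [rho(3) - phi_21 rho(2) - phi_22 rho(1)] / [1 - phi_21 rho(1) - phi_22 rho(2)]
    numerator   = 0.3735 - (-0.122677)(0.18) - (0.16204)(-0.1464) = 0.41930458
    denominator = 1 - (-0.122677)(-0.1464) - (0.16204)(0.18) = 0.95287283
  phi_33 = 0.41930458 / 0.95287283 = 0.44.
Therefore phi_{33} = 0.4400.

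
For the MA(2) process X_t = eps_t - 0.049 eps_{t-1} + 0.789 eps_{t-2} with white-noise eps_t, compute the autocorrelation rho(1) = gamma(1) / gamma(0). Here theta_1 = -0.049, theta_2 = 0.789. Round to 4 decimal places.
\rho(1) = -0.0539

For an MA(q) process with theta_0 = 1, the autocovariance is
  gamma(k) = sigma^2 * sum_{i=0..q-k} theta_i * theta_{i+k},
and rho(k) = gamma(k) / gamma(0). Sigma^2 cancels.
  numerator   = (1)*(-0.049) + (-0.049)*(0.789) = -0.087661.
  denominator = (1)^2 + (-0.049)^2 + (0.789)^2 = 1.624922.
  rho(1) = -0.087661 / 1.624922 = -0.0539.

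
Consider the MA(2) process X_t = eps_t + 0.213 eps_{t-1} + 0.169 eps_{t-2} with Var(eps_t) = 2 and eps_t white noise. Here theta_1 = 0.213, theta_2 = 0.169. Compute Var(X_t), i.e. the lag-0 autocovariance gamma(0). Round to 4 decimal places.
\gamma(0) = 2.1479

For an MA(q) process X_t = eps_t + sum_i theta_i eps_{t-i} with
Var(eps_t) = sigma^2, the variance is
  gamma(0) = sigma^2 * (1 + sum_i theta_i^2).
  sum_i theta_i^2 = (0.213)^2 + (0.169)^2 = 0.045369 + 0.028561 = 0.07393.
  gamma(0) = 2 * (1 + 0.07393) = 2 * 1.07393 = 2.14786, which rounds to 2.1479.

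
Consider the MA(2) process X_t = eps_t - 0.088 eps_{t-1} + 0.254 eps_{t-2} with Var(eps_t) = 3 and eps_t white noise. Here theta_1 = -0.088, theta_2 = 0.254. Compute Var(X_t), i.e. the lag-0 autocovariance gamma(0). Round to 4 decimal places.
\gamma(0) = 3.2168

For an MA(q) process X_t = eps_t + sum_i theta_i eps_{t-i} with
Var(eps_t) = sigma^2, the variance is
  gamma(0) = sigma^2 * (1 + sum_i theta_i^2).
  sum_i theta_i^2 = (-0.088)^2 + (0.254)^2 = 0.007744 + 0.064516 = 0.07226.
  gamma(0) = 3 * (1 + 0.07226) = 3 * 1.07226 = 3.21678, which rounds to 3.2168.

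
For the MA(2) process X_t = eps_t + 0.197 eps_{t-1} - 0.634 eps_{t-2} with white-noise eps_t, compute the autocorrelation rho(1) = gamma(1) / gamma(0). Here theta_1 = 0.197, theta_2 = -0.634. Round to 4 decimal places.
\rho(1) = 0.0500

For an MA(q) process with theta_0 = 1, the autocovariance is
  gamma(k) = sigma^2 * sum_{i=0..q-k} theta_i * theta_{i+k},
and rho(k) = gamma(k) / gamma(0). Sigma^2 cancels.
  numerator   = (1)*(0.197) + (0.197)*(-0.634) = 0.072102.
  denominator = (1)^2 + (0.197)^2 + (-0.634)^2 = 1.440765.
  rho(1) = 0.072102 / 1.440765 = 0.0500.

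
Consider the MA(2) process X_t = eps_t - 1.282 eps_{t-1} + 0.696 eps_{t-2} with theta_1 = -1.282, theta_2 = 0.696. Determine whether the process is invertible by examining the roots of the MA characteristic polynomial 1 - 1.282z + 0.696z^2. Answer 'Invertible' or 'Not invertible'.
\text{Invertible}

The MA(q) characteristic polynomial is P(z) = 1 - 1.282z + 0.696z^2.
Invertibility requires all roots to lie outside the unit circle, i.e. |z| > 1 for every root.
Set 1 + (-1.282) z + (0.696) z^2 = 0, i.e. a z^2 + b z + c = 0 with a = 0.696, b = -1.282, c = 1.
Discriminant D = b^2 - 4ac = (-1.282)^2 - 4*(0.696)*1 = 1.643524 - (2.784) = -1.140476.
D < 0, so the roots are the complex-conjugate pair z = (-b +/- i sqrt(-D)) / (2a) = 0.921 +/- 0.7672i.
For a conjugate pair |z|^2 = z * conj(z) = (product of roots) = c/a = 1/(0.696) = 1.436782, so |z| = sqrt(1.436782) = 1.1987 for both roots.
Moduli of all roots: 1.1987, 1.1987.
All moduli strictly greater than 1? Yes.
Verdict: Invertible.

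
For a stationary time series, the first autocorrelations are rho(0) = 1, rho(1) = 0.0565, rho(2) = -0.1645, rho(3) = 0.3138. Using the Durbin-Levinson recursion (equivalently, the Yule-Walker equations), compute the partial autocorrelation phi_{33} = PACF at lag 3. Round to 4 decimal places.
\phi_{33} = 0.3450

The PACF at lag k is phi_{kk}, the last component of the solution
to the Yule-Walker system G_k phi = r_k where
  (G_k)_{ij} = rho(|i - j|), (r_k)_i = rho(i), i,j = 1..k.
Equivalently, Durbin-Levinson gives phi_{kk} iteratively:
  phi_{11} = rho(1)
  phi_{kk} = [rho(k) - sum_{j=1..k-1} phi_{k-1,j} rho(k-j)]
            / [1 - sum_{j=1..k-1} phi_{k-1,j} rho(j)],
  phi_{k,j} = phi_{k-1,j} - phi_{kk} phi_{k-1,k-j},  j = 1..k-1.
Step k = 1:
  phi_11 = rho(1) = 0.0565.
Step k = 2:
  phi_22 = [rho(2) - phi_11 rho(1)] / [1 - phi_11 rho(1)] = [-0.1645 - (0.0565)(0.0565)] / [1 - (0.0565)(0.0565)]
         = -0.16769225 / 0.99680775 = -0.168229.
  Update: phi_21 = phi_11 - phi_22 phi_11 = 0.0565 - (-0.168229)(0.0565) = 0.066005.
Step k = 3:
  phi_33 = [rho(3) - phi_21 rho(2) - phi_22 rho(1)] / [1 - phi_21 rho(1) - phi_22 rho(2)]
    numerator   = 0.3138 - (0.066005)(-0.1645) - (-0.168229)(0.0565) = 0.33416277
    denominator = 1 - (0.066005)(0.0565) - (-0.168229)(-0.1645) = 0.968597
  phi_33 = 0.33416277 / 0.968597 = 0.345.
Therefore phi_{33} = 0.3450.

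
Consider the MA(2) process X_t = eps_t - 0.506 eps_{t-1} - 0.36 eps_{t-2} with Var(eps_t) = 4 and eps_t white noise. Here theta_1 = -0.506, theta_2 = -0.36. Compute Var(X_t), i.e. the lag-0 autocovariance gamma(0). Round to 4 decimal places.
\gamma(0) = 5.5425

For an MA(q) process X_t = eps_t + sum_i theta_i eps_{t-i} with
Var(eps_t) = sigma^2, the variance is
  gamma(0) = sigma^2 * (1 + sum_i theta_i^2).
  sum_i theta_i^2 = (-0.506)^2 + (-0.36)^2 = 0.256036 + 0.1296 = 0.385636.
  gamma(0) = 4 * (1 + 0.385636) = 4 * 1.385636 = 5.542544, which rounds to 5.5425.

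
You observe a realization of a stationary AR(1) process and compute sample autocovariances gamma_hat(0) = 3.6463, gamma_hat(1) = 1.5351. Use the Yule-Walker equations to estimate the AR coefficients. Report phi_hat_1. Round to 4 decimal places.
\hat\phi_{1} = 0.4210

The Yule-Walker equations for an AR(p) process read, in matrix form,
  Gamma_p phi = r_p,   with   (Gamma_p)_{ij} = gamma(|i - j|),
                       (r_p)_i = gamma(i),   i,j = 1..p.
Substitute the sample gammas (Toeplitz matrix and right-hand side of size 1):
  Gamma_p = [[3.6463]]
  r_p     = [1.5351]
With p = 1 this is the single equation gamma(0) phi_1 = gamma(1):
  phi_hat_1 = gamma(1) / gamma(0) = 1.5351 / 3.6463 = 0.4210.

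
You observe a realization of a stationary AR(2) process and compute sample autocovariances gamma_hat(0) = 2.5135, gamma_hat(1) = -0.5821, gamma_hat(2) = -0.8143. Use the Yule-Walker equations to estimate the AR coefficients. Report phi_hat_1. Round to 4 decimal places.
\hat\phi_{1} = -0.3240

The Yule-Walker equations for an AR(p) process read, in matrix form,
  Gamma_p phi = r_p,   with   (Gamma_p)_{ij} = gamma(|i - j|),
                       (r_p)_i = gamma(i),   i,j = 1..p.
Substitute the sample gammas (Toeplitz matrix and right-hand side of size 2):
  Gamma_p = [[2.5135, -0.5821], [-0.5821, 2.5135]]
  r_p     = [-0.5821, -0.8143]
Written out:
  2.5135 phi_1 - 0.5821 phi_2 = -0.5821
  -0.5821 phi_1 + 2.5135 phi_2 = -0.8143
Solve by Cramer's rule:
  det = gamma(0)^2 - gamma(1)^2 = (2.5135)^2 - (-0.5821)^2 = 6.31768225 - 0.33884041 = 5.97884184
  phi_hat_1 = [gamma(1) gamma(0) - gamma(1) gamma(2)] / det = [(-0.5821)(2.5135) - (-0.5821)(-0.8143)] / 5.97884184 = -1.93711238 / 5.97884184 = -0.324
  phi_hat_2 = [gamma(0) gamma(2) - gamma(1)^2] / det = [(2.5135)(-0.8143) - (-0.5821)^2] / 5.97884184 = -2.38558346 / 5.97884184 = -0.399
So phi_hat = [-0.3240, -0.3990].
Therefore phi_hat_1 = -0.3240.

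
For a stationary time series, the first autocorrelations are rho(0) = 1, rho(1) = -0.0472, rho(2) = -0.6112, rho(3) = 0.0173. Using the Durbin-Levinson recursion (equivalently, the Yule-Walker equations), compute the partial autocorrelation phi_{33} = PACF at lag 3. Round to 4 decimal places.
\phi_{33} = -0.0939

The PACF at lag k is phi_{kk}, the last component of the solution
to the Yule-Walker system G_k phi = r_k where
  (G_k)_{ij} = rho(|i - j|), (r_k)_i = rho(i), i,j = 1..k.
Equivalently, Durbin-Levinson gives phi_{kk} iteratively:
  phi_{11} = rho(1)
  phi_{kk} = [rho(k) - sum_{j=1..k-1} phi_{k-1,j} rho(k-j)]
            / [1 - sum_{j=1..k-1} phi_{k-1,j} rho(j)],
  phi_{k,j} = phi_{k-1,j} - phi_{kk} phi_{k-1,k-j},  j = 1..k-1.
Step k = 1:
  phi_11 = rho(1) = -0.0472.
Step k = 2:
  phi_22 = [rho(2) - phi_11 rho(1)] / [1 - phi_11 rho(1)] = [-0.6112 - (-0.0472)(-0.0472)] / [1 - (-0.0472)(-0.0472)]
         = -0.61342784 / 0.99777216 = -0.614798.
  Update: phi_21 = phi_11 - phi_22 phi_11 = -0.0472 - (-0.614798)(-0.0472) = -0.076218.
Step k = 3:
  phi_33 = [rho(3) - phi_21 rho(2) - phi_22 rho(1)] / [1 - phi_21 rho(1) - phi_22 rho(2)]
    numerator   = 0.0173 - (-0.076218)(-0.6112) - (-0.614798)(-0.0472) = -0.05830315
    denominator = 1 - (-0.076218)(-0.0472) - (-0.614798)(-0.6112) = 0.62063825
  phi_33 = -0.05830315 / 0.62063825 = -0.0939.
Therefore phi_{33} = -0.0939.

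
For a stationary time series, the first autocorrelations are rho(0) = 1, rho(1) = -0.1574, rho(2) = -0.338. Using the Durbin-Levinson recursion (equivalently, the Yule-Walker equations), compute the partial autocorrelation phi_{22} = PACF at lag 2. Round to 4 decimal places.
\phi_{22} = -0.3720

The PACF at lag k is phi_{kk}, the last component of the solution
to the Yule-Walker system G_k phi = r_k where
  (G_k)_{ij} = rho(|i - j|), (r_k)_i = rho(i), i,j = 1..k.
Equivalently, Durbin-Levinson gives phi_{kk} iteratively:
  phi_{11} = rho(1)
  phi_{kk} = [rho(k) - sum_{j=1..k-1} phi_{k-1,j} rho(k-j)]
            / [1 - sum_{j=1..k-1} phi_{k-1,j} rho(j)],
  phi_{k,j} = phi_{k-1,j} - phi_{kk} phi_{k-1,k-j},  j = 1..k-1.
Step k = 1:
  phi_11 = rho(1) = -0.1574.
Step k = 2:
  phi_22 = [rho(2) - phi_11 rho(1)] / [1 - phi_11 rho(1)] = [-0.338 - (-0.1574)(-0.1574)] / [1 - (-0.1574)(-0.1574)]
         = -0.36277476 / 0.97522524 = -0.372.
Therefore phi_{22} = -0.3720.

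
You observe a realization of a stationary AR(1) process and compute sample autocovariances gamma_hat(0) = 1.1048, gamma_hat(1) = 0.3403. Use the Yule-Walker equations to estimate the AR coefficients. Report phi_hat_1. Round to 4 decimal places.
\hat\phi_{1} = 0.3080

The Yule-Walker equations for an AR(p) process read, in matrix form,
  Gamma_p phi = r_p,   with   (Gamma_p)_{ij} = gamma(|i - j|),
                       (r_p)_i = gamma(i),   i,j = 1..p.
Substitute the sample gammas (Toeplitz matrix and right-hand side of size 1):
  Gamma_p = [[1.1048]]
  r_p     = [0.3403]
With p = 1 this is the single equation gamma(0) phi_1 = gamma(1):
  phi_hat_1 = gamma(1) / gamma(0) = 0.3403 / 1.1048 = 0.3080.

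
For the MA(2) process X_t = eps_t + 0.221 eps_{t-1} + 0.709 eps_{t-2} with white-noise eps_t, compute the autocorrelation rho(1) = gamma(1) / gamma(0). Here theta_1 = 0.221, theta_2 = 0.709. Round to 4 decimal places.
\rho(1) = 0.2434

For an MA(q) process with theta_0 = 1, the autocovariance is
  gamma(k) = sigma^2 * sum_{i=0..q-k} theta_i * theta_{i+k},
and rho(k) = gamma(k) / gamma(0). Sigma^2 cancels.
  numerator   = (1)*(0.221) + (0.221)*(0.709) = 0.377689.
  denominator = (1)^2 + (0.221)^2 + (0.709)^2 = 1.551522.
  rho(1) = 0.377689 / 1.551522 = 0.2434.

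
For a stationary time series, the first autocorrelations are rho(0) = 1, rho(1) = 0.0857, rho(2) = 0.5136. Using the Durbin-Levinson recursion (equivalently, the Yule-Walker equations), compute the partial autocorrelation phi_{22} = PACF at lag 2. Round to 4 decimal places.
\phi_{22} = 0.5100

The PACF at lag k is phi_{kk}, the last component of the solution
to the Yule-Walker system G_k phi = r_k where
  (G_k)_{ij} = rho(|i - j|), (r_k)_i = rho(i), i,j = 1..k.
Equivalently, Durbin-Levinson gives phi_{kk} iteratively:
  phi_{11} = rho(1)
  phi_{kk} = [rho(k) - sum_{j=1..k-1} phi_{k-1,j} rho(k-j)]
            / [1 - sum_{j=1..k-1} phi_{k-1,j} rho(j)],
  phi_{k,j} = phi_{k-1,j} - phi_{kk} phi_{k-1,k-j},  j = 1..k-1.
Step k = 1:
  phi_11 = rho(1) = 0.0857.
Step k = 2:
  phi_22 = [rho(2) - phi_11 rho(1)] / [1 - phi_11 rho(1)] = [0.5136 - (0.0857)(0.0857)] / [1 - (0.0857)(0.0857)]
         = 0.50625551 / 0.99265551 = 0.51.
Therefore phi_{22} = 0.5100.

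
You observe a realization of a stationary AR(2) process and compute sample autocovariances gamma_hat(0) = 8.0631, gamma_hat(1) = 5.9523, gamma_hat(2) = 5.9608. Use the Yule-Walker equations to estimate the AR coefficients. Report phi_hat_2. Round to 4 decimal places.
\hat\phi_{2} = 0.4270

The Yule-Walker equations for an AR(p) process read, in matrix form,
  Gamma_p phi = r_p,   with   (Gamma_p)_{ij} = gamma(|i - j|),
                       (r_p)_i = gamma(i),   i,j = 1..p.
Substitute the sample gammas (Toeplitz matrix and right-hand side of size 2):
  Gamma_p = [[8.0631, 5.9523], [5.9523, 8.0631]]
  r_p     = [5.9523, 5.9608]
Written out:
  8.0631 phi_1 + 5.9523 phi_2 = 5.9523
  5.9523 phi_1 + 8.0631 phi_2 = 5.9608
Solve by Cramer's rule:
  det = gamma(0)^2 - gamma(1)^2 = (8.0631)^2 - (5.9523)^2 = 65.01358161 - 35.42987529 = 29.58370632
  phi_hat_1 = [gamma(1) gamma(0) - gamma(1) gamma(2)] / det = [(5.9523)(8.0631) - (5.9523)(5.9608)] / 29.58370632 = 12.51352029 / 29.58370632 = 0.423
  phi_hat_2 = [gamma(0) gamma(2) - gamma(1)^2] / det = [(8.0631)(5.9608) - (5.9523)^2] / 29.58370632 = 12.63265119 / 29.58370632 = 0.427
So phi_hat = [0.4230, 0.4270].
Therefore phi_hat_2 = 0.4270.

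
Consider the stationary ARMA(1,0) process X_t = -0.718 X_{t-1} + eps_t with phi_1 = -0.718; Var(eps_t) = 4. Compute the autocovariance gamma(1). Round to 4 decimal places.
\gamma(1) = -5.9281

Multiply the model equation by X_{t-k} and take expectations. With theta_0 = psi_0 = 1 and psi_j the MA(infinity) weights, this gives
  gamma(k) - sum_i phi_i gamma(k-i) = c_k,
  c_k = sigma^2 * sum_{j=k..q} theta_j psi_{j-k}   (c_k = 0 for k > q),
using gamma(-m) = gamma(m).
Pure AR (q = 0): c_0 = sigma^2 = 4, c_k = 0 for k >= 1.
Equations for k = 0 and k = 1 (AR order 1):
  gamma(0) = phi_1 gamma(1) + c_0
  gamma(1) = phi_1 gamma(0) + c_1
Substituting the second into the first: gamma(0) (1 - phi_1^2) = c_0 + phi_1 c_1, so
  gamma(0) = c_0 / (1 - phi_1^2) = 4 / (1 - (-0.718)^2) = 4 / 0.484476 = 8.256343.
  gamma(1) = phi_1 gamma(0) = (-0.718)(8.256343) = -5.928054.
Therefore gamma(1) = -5.9281 (to 4 decimal places).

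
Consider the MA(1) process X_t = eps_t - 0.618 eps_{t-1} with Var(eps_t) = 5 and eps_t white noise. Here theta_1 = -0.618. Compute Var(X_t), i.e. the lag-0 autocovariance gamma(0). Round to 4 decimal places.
\gamma(0) = 6.9096

For an MA(q) process X_t = eps_t + sum_i theta_i eps_{t-i} with
Var(eps_t) = sigma^2, the variance is
  gamma(0) = sigma^2 * (1 + sum_i theta_i^2).
  sum_i theta_i^2 = (-0.618)^2 = 0.381924.
  gamma(0) = 5 * (1 + 0.381924) = 5 * 1.381924 = 6.90962, which rounds to 6.9096.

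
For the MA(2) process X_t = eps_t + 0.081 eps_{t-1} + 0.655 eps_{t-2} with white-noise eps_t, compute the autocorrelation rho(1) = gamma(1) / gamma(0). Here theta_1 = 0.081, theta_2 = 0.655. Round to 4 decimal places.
\rho(1) = 0.0934

For an MA(q) process with theta_0 = 1, the autocovariance is
  gamma(k) = sigma^2 * sum_{i=0..q-k} theta_i * theta_{i+k},
and rho(k) = gamma(k) / gamma(0). Sigma^2 cancels.
  numerator   = (1)*(0.081) + (0.081)*(0.655) = 0.134055.
  denominator = (1)^2 + (0.081)^2 + (0.655)^2 = 1.435586.
  rho(1) = 0.134055 / 1.435586 = 0.0934.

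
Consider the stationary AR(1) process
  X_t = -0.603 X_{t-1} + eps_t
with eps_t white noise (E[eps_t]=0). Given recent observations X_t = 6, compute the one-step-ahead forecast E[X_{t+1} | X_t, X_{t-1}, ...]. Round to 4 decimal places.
E[X_{t+1} \mid \mathcal F_t] = -3.6180

For an AR(p) model X_t = c + sum_i phi_i X_{t-i} + eps_t, the
one-step-ahead conditional mean is
  E[X_{t+1} | X_t, ...] = c + sum_i phi_i X_{t+1-i}.
Substitute known values:
  E[X_{t+1} | ...] = (-0.603) * (6)
                   = -3.6180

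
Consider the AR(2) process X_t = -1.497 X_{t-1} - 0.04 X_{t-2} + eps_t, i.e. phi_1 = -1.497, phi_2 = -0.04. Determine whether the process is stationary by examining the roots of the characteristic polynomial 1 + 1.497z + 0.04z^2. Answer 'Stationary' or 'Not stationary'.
\text{Not stationary}

The AR(p) characteristic polynomial is P(z) = 1 + 1.497z + 0.04z^2.
Stationarity requires all roots to lie outside the unit circle, i.e. |z| > 1 for every root.
Set 1 + (1.497) z + (0.04) z^2 = 0, i.e. a z^2 + b z + c = 0 with a = 0.04, b = 1.497, c = 1.
Discriminant D = b^2 - 4ac = (1.497)^2 - 4*(0.04)*1 = 2.241009 - (0.16) = 2.081009.
D >= 0, so the roots are real: z = (-b +/- sqrt(D)) / (2a) = (-1.497 +/- 1.44257) / (0.08).
  z_1 = (-1.497 + 1.44257) / (0.08) = -0.6804,   |z_1| = 0.6804.
  z_2 = (-1.497 - 1.44257) / (0.08) = -36.7446,   |z_2| = 36.7446.
Moduli of all roots: 0.6804, 36.7446.
All moduli strictly greater than 1? No.
Verdict: Not stationary.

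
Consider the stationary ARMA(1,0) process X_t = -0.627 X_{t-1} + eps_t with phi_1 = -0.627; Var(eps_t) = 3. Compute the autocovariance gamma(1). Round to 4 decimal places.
\gamma(1) = -3.0995

Multiply the model equation by X_{t-k} and take expectations. With theta_0 = psi_0 = 1 and psi_j the MA(infinity) weights, this gives
  gamma(k) - sum_i phi_i gamma(k-i) = c_k,
  c_k = sigma^2 * sum_{j=k..q} theta_j psi_{j-k}   (c_k = 0 for k > q),
using gamma(-m) = gamma(m).
Pure AR (q = 0): c_0 = sigma^2 = 3, c_k = 0 for k >= 1.
Equations for k = 0 and k = 1 (AR order 1):
  gamma(0) = phi_1 gamma(1) + c_0
  gamma(1) = phi_1 gamma(0) + c_1
Substituting the second into the first: gamma(0) (1 - phi_1^2) = c_0 + phi_1 c_1, so
  gamma(0) = c_0 / (1 - phi_1^2) = 3 / (1 - (-0.627)^2) = 3 / 0.606871 = 4.94339.
  gamma(1) = phi_1 gamma(0) = (-0.627)(4.94339) = -3.099505.
Therefore gamma(1) = -3.0995 (to 4 decimal places).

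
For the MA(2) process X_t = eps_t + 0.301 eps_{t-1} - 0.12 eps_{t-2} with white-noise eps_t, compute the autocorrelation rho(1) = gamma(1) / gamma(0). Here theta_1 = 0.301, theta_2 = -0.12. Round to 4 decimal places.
\rho(1) = 0.2397

For an MA(q) process with theta_0 = 1, the autocovariance is
  gamma(k) = sigma^2 * sum_{i=0..q-k} theta_i * theta_{i+k},
and rho(k) = gamma(k) / gamma(0). Sigma^2 cancels.
  numerator   = (1)*(0.301) + (0.301)*(-0.12) = 0.26488.
  denominator = (1)^2 + (0.301)^2 + (-0.12)^2 = 1.105001.
  rho(1) = 0.26488 / 1.105001 = 0.2397.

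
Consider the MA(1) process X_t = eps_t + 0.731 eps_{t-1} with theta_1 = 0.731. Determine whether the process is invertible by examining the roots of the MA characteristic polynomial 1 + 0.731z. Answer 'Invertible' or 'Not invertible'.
\text{Invertible}

The MA(q) characteristic polynomial is P(z) = 1 + 0.731z.
Invertibility requires all roots to lie outside the unit circle, i.e. |z| > 1 for every root.
This is linear in z: 1 + (0.731) z = 0  =>  z = -1/(0.731) = -1.367989,  |z| = 1.367989.
Moduli of all roots: 1.3680.
All moduli strictly greater than 1? Yes.
Verdict: Invertible.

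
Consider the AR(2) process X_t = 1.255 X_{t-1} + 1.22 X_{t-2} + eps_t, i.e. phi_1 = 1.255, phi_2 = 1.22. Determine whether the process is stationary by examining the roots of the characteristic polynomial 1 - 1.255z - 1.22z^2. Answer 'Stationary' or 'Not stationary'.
\text{Not stationary}

The AR(p) characteristic polynomial is P(z) = 1 - 1.255z - 1.22z^2.
Stationarity requires all roots to lie outside the unit circle, i.e. |z| > 1 for every root.
Set 1 + (-1.255) z + (-1.22) z^2 = 0, i.e. a z^2 + b z + c = 0 with a = -1.22, b = -1.255, c = 1.
Discriminant D = b^2 - 4ac = (-1.255)^2 - 4*(-1.22)*1 = 1.575025 - (-4.88) = 6.455025.
D >= 0, so the roots are real: z = (-b +/- sqrt(D)) / (2a) = (1.255 +/- 2.540674) / (-2.44).
  z_1 = (1.255 + 2.540674) / (-2.44) = -1.5556,   |z_1| = 1.5556.
  z_2 = (1.255 - 2.540674) / (-2.44) = 0.5269,   |z_2| = 0.5269.
Moduli of all roots: 1.5556, 0.5269.
All moduli strictly greater than 1? No.
Verdict: Not stationary.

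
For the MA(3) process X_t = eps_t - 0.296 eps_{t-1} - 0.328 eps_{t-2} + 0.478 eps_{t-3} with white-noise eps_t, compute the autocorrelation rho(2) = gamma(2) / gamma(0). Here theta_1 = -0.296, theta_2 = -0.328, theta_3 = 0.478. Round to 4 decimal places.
\rho(2) = -0.3298

For an MA(q) process with theta_0 = 1, the autocovariance is
  gamma(k) = sigma^2 * sum_{i=0..q-k} theta_i * theta_{i+k},
and rho(k) = gamma(k) / gamma(0). Sigma^2 cancels.
  numerator   = (1)*(-0.328) + (-0.296)*(0.478) = -0.469488.
  denominator = (1)^2 + (-0.296)^2 + (-0.328)^2 + (0.478)^2 = 1.423684.
  rho(2) = -0.469488 / 1.423684 = -0.3298.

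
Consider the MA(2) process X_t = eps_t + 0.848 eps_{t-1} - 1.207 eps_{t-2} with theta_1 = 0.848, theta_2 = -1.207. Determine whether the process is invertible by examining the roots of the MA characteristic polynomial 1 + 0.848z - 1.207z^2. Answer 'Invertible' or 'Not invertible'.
\text{Not invertible}

The MA(q) characteristic polynomial is P(z) = 1 + 0.848z - 1.207z^2.
Invertibility requires all roots to lie outside the unit circle, i.e. |z| > 1 for every root.
Set 1 + (0.848) z + (-1.207) z^2 = 0, i.e. a z^2 + b z + c = 0 with a = -1.207, b = 0.848, c = 1.
Discriminant D = b^2 - 4ac = (0.848)^2 - 4*(-1.207)*1 = 0.719104 - (-4.828) = 5.547104.
D >= 0, so the roots are real: z = (-b +/- sqrt(D)) / (2a) = (-0.848 +/- 2.355229) / (-2.414).
  z_1 = (-0.848 + 2.355229) / (-2.414) = -0.6244,   |z_1| = 0.6244.
  z_2 = (-0.848 - 2.355229) / (-2.414) = 1.3269,   |z_2| = 1.3269.
Moduli of all roots: 0.6244, 1.3269.
All moduli strictly greater than 1? No.
Verdict: Not invertible.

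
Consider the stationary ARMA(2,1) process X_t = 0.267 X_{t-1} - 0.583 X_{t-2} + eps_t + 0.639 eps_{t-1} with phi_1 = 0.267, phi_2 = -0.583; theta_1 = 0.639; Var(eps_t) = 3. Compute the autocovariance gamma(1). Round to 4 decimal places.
\gamma(1) = 2.4922

Multiply the model equation by X_{t-k} and take expectations. With theta_0 = psi_0 = 1 and psi_j the MA(infinity) weights, this gives
  gamma(k) - sum_i phi_i gamma(k-i) = c_k,
  c_k = sigma^2 * sum_{j=k..q} theta_j psi_{j-k}   (c_k = 0 for k > q),
using gamma(-m) = gamma(m).
psi-weights needed (psi_j = theta_j + sum_i phi_i psi_{j-i}):
  psi_1 = theta_1 + phi_1 = 0.639 + (0.267) = 0.906
Right-hand sides:
  c_0 = sigma^2 (1 + theta_1 psi_1) = 3 * (1 + (0.639)(0.906)) = 3 * 1.578934 = 4.736802
  c_1 = sigma^2 theta_1 = 3 * (0.639) = 1.917
  c_2 = 0
Equations for k = 0, 1, 2 (AR order 2, c_2 = 0):
  (E0) gamma(0) = phi_1 gamma(1) + phi_2 gamma(2) + c_0
  (E1) gamma(1) = phi_1 gamma(0) + phi_2 gamma(1) + c_1
  (E2) gamma(2) = phi_1 gamma(1) + phi_2 gamma(0)
From (E1): gamma(1) = A gamma(0) + B with
  A = phi_1 / (1 - phi_2) = 0.267 / 1.583 = 0.168667,   B = c_1 / (1 - phi_2) = 1.917 / 1.583 = 1.210992.
Insert (E2) into (E0): gamma(0) (1 - phi_2^2) = phi_1 (1 + phi_2) gamma(1) + c_0.
  phi_1 (1 + phi_2) = (0.267)(0.417) = 0.111339,   1 - phi_2^2 = 0.660111.
Replace gamma(1) by A gamma(0) + B and collect gamma(0):
  gamma(0) [0.660111 - (0.111339)(0.168667)] = (0.111339)(1.210992) + 4.736802
  gamma(0) * 0.641332 = 4.871633
  gamma(0) = 4.871633 / 0.641332 = 7.596119.
  gamma(1) = A gamma(0) + B = (0.168667)(7.596119) + (1.210992) = 2.492207.
Therefore gamma(1) = 2.4922 (to 4 decimal places).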